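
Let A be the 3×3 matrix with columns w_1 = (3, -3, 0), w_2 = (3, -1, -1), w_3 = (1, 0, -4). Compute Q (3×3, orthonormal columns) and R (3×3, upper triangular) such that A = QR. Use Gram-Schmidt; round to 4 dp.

w_1 = (3, -3, 0); ‖w_1‖ = 4.2426, so e_1 = (0.7071, -0.7071, 0.0000).
e_1·w_2 = 0.7071·3 + (-0.7071)·(-1) + 0.0000·(-1) = 2.8284.
u_2 = w_2 − 2.8284·e_1 = (1.0000, 1.0000, -1.0000).
‖u_2‖ = 1.7321, so e_2 = (0.5774, 0.5774, -0.5774).
e_1·w_3 = 0.7071·1 + (-0.7071)·0 + 0.0000·(-4) = 0.7071; e_2·w_3 = 0.5774·1 + 0.5774·0 + (-0.5774)·(-4) = 2.8868.
u_3 = w_3 − 0.7071·e_1 − 2.8868·e_2 = (-1.1667, -1.1667, -2.3333).
‖u_3‖ = 2.8577, so e_3 = (-0.4082, -0.4082, -0.8165).

Q = [[0.7071, 0.5774, -0.4082], [-0.7071, 0.5774, -0.4082], [0.0000, -0.5774, -0.8165]], R = [[4.2426, 2.8284, 0.7071], [0.0000, 1.7321, 2.8868], [0.0000, 0.0000, 2.8577]]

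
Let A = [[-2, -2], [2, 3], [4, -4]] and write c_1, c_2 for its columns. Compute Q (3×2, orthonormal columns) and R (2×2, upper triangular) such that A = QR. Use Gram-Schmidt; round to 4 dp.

c_1 = (-2, 2, 4); ‖c_1‖ = 4.8990, so e_1 = (-0.4082, 0.4082, 0.8165).
e_1·c_2 = (-0.4082)·(-2) + 0.4082·3 + 0.8165·(-4) = -1.2247.
u_2 = c_2 + 1.2247·e_1 = (-2.5000, 3.5000, -3.0000).
‖u_2‖ = 5.2440, so e_2 = (-0.4767, 0.6674, -0.5721).

Q = [[-0.4082, -0.4767], [0.4082, 0.6674], [0.8165, -0.5721]], R = [[4.8990, -1.2247], [0.0000, 5.2440]]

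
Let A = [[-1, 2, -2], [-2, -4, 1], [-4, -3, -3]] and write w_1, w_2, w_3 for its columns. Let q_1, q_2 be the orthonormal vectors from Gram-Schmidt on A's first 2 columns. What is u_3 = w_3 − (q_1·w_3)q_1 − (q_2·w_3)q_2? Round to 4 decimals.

w_1 = (-1, -2, -4); ‖w_1‖ = 4.5826, so q_1 = (-0.2182, -0.4364, -0.8729).
q_1·w_2 = (-0.2182)·2 + (-0.4364)·(-4) + (-0.8729)·(-3) = 3.9279.
u_2 = w_2 − 3.9279·q_1 = (2.8571, -2.2857, 0.4286).
‖u_2‖ = 3.6839, so q_2 = (0.7756, -0.6205, 0.1163).
q_1·w_3 = (-0.2182)·(-2) + (-0.4364)·1 + (-0.8729)·(-3) = 2.6186; q_2·w_3 = 0.7756·(-2) + (-0.6205)·1 + 0.1163·(-3) = -2.5206.
u_3 = w_3 − 2.6186·q_1 + 2.5206·q_2 = (0.5263, 0.5789, -0.4211).

u_3 = (0.5263, 0.5789, -0.4211)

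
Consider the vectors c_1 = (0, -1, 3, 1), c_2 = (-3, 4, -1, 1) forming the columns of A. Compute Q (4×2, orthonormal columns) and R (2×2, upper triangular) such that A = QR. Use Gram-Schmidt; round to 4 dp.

e_1 = c_1/‖c_1‖ = (0, -1, 3, 1)/3.3166 = (0.0000, -0.3015, 0.9045, 0.3015).
r_{12} = e_1·c_2 = -1.8091.
u_2 = c_2 + 1.8091·e_1 = (-3.0000, 3.4545, 0.6364, 1.5455).
‖u_2‖ = 4.8711, so e_2 = (-0.6159, 0.7092, 0.1306, 0.3173).

Q = [[0.0000, -0.6159], [-0.3015, 0.7092], [0.9045, 0.1306], [0.3015, 0.3173]], R = [[3.3166, -1.8091], [0.0000, 4.8711]]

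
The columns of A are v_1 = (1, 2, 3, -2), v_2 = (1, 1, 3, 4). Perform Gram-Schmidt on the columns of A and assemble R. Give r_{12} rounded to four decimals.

r_{12} = 0.9428

v_1 = (1, 2, 3, -2); ‖v_1‖ = 4.2426, so q_1 = (0.2357, 0.4714, 0.7071, -0.4714).
r_{12} = q_1·v_2 = 0.9428.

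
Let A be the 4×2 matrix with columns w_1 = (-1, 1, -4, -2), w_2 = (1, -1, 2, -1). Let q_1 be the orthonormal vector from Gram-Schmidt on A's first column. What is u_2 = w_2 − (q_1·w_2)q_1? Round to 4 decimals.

w_1 = (-1, 1, -4, -2); ‖w_1‖ = 4.6904, so q_1 = (-0.2132, 0.2132, -0.8528, -0.4264).
q_1·w_2 = (-0.2132)·1 + 0.2132·(-1) + (-0.8528)·2 + (-0.4264)·(-1) = -1.7056.
u_2 = w_2 + 1.7056·q_1 = (0.6364, -0.6364, 0.5455, -1.7273).

u_2 = (0.6364, -0.6364, 0.5455, -1.7273)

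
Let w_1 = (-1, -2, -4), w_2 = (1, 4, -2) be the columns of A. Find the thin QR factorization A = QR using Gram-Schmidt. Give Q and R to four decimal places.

w_1 = (-1, -2, -4); ‖w_1‖ = 4.5826, so e_1 = (-0.2182, -0.4364, -0.8729).
e_1·w_2 = (-0.2182)·1 + (-0.4364)·4 + (-0.8729)·(-2) = -0.2182.
u_2 = w_2 + 0.2182·e_1 = (0.9524, 3.9048, -2.1905).
‖u_2‖ = 4.5774, so e_2 = (0.2081, 0.8531, -0.4785).

Q = [[-0.2182, 0.2081], [-0.4364, 0.8531], [-0.8729, -0.4785]], R = [[4.5826, -0.2182], [0.0000, 4.5774]]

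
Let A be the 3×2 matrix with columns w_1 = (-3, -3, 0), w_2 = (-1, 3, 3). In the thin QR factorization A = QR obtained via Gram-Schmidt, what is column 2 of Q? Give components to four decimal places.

q_1 = w_1/‖w_1‖ = (-3, -3, 0)/4.2426 = (-0.7071, -0.7071, 0.0000).
r_{12} = q_1·w_2 = -1.4142.
u_2 = w_2 + 1.4142·q_1 = (-2.0000, 2.0000, 3.0000).
‖u_2‖ = 4.1231, so q_2 = (-0.4851, 0.4851, 0.7276).

q_2 = (-0.4851, 0.4851, 0.7276)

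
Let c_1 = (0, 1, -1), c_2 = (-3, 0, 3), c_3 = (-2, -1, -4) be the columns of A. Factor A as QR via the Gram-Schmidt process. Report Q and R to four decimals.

Q = [[0.0000, -0.8165, -0.5774], [0.7071, 0.4082, -0.5774], [-0.7071, 0.4082, -0.5774]], R = [[1.4142, -2.1213, 2.1213], [0.0000, 3.6742, -0.4082], [0.0000, 0.0000, 4.0415]]

c_1 = (0, 1, -1); ‖c_1‖ = 1.4142, so e_1 = (0.0000, 0.7071, -0.7071).
e_1·c_2 = 0.0000·(-3) + 0.7071·0 + (-0.7071)·3 = -2.1213.
u_2 = c_2 + 2.1213·e_1 = (-3.0000, 1.5000, 1.5000).
‖u_2‖ = 3.6742, so e_2 = (-0.8165, 0.4082, 0.4082).
e_1·c_3 = 0.0000·(-2) + 0.7071·(-1) + (-0.7071)·(-4) = 2.1213; e_2·c_3 = (-0.8165)·(-2) + 0.4082·(-1) + 0.4082·(-4) = -0.4082.
u_3 = c_3 − 2.1213·e_1 + 0.4082·e_2 = (-2.3333, -2.3333, -2.3333).
‖u_3‖ = 4.0415, so e_3 = (-0.5774, -0.5774, -0.5774).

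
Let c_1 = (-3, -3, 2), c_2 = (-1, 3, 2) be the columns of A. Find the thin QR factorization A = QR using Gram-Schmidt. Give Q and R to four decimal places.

Q = [[-0.6396, -0.3424], [-0.6396, 0.7337], [0.4264, 0.5869]], R = [[4.6904, -0.4264], [0.0000, 3.7173]]

q_1 = c_1/‖c_1‖ = (-3, -3, 2)/4.6904 = (-0.6396, -0.6396, 0.4264).
r_{12} = q_1·c_2 = -0.4264.
u_2 = c_2 + 0.4264·q_1 = (-1.2727, 2.7273, 2.1818).
‖u_2‖ = 3.7173, so q_2 = (-0.3424, 0.7337, 0.5869).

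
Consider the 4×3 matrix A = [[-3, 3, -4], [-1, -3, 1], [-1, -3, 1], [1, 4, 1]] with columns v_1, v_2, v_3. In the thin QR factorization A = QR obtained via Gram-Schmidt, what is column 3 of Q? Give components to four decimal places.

e_1 = v_1/‖v_1‖ = (-3, -1, -1, 1)/3.4641 = (-0.8660, -0.2887, -0.2887, 0.2887).
r_{12} = e_1·v_2 = 0.2887.
u_2 = v_2 − 0.2887·e_1 = (3.2500, -2.9167, -2.9167, 3.9167).
‖u_2‖ = 6.5511, so e_2 = (0.4961, -0.4452, -0.4452, 0.5979).
r_{13} = e_1·v_3 = 3.1754; r_{23} = e_2·v_3 = -2.2770.
u_3 = v_3 − 3.1754·e_1 + 2.2770·e_2 = (-0.1204, 0.9029, 0.9029, 1.4447).
‖u_3‖ = 1.9318, so e_3 = (-0.0623, 0.4674, 0.4674, 0.7478).

e_3 = (-0.0623, 0.4674, 0.4674, 0.7478)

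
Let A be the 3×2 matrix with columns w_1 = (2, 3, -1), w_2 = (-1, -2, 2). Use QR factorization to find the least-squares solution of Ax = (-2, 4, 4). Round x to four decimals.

w_1 = (2, 3, -1); ‖w_1‖ = 3.7417, so q_1 = (0.5345, 0.8018, -0.2673).
q_1·w_2 = 0.5345·(-1) + 0.8018·(-2) + (-0.2673)·2 = -2.6726.
u_2 = w_2 + 2.6726·q_1 = (0.4286, 0.1429, 1.2857).
‖u_2‖ = 1.3628, so q_2 = (0.3145, 0.1048, 0.9435).
Qᵀb = (1.0690, 3.5642).
Back-substitute: x_2 = 3.5642/1.3628 = 2.6154.
x_1 = (1.0690 + 2.6726·2.6154)/3.7417 = 2.1538.

x = (2.1538, 2.6154)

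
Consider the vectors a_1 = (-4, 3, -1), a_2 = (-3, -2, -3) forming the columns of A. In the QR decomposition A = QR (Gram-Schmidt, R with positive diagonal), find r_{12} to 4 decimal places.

r_{12} = 1.7650

a_1 = (-4, 3, -1); ‖a_1‖ = 5.0990, so e_1 = (-0.7845, 0.5883, -0.1961).
r_{12} = e_1·a_2 = 1.7650.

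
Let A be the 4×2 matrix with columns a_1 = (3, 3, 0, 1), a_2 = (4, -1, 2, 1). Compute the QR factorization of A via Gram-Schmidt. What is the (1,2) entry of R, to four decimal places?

r_{12} = 2.2942

e_1 = a_1/‖a_1‖ = (3, 3, 0, 1)/4.3589 = (0.6882, 0.6882, 0.0000, 0.2294).
r_{12} = e_1·a_2 = 2.2942.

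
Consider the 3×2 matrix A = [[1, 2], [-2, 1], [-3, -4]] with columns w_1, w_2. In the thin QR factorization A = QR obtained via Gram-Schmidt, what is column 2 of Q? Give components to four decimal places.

q_2 = (0.3491, 0.8292, -0.4364)

q_1 = w_1/‖w_1‖ = (1, -2, -3)/3.7417 = (0.2673, -0.5345, -0.8018).
r_{12} = q_1·w_2 = 3.2071.
u_2 = w_2 − 3.2071·q_1 = (1.1429, 2.7143, -1.4286).
‖u_2‖ = 3.2733, so q_2 = (0.3491, 0.8292, -0.4364).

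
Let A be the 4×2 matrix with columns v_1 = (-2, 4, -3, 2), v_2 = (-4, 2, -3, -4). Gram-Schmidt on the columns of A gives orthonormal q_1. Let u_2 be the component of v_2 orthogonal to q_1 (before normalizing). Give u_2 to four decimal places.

v_1 = (-2, 4, -3, 2); ‖v_1‖ = 5.7446, so q_1 = (-0.3482, 0.6963, -0.5222, 0.3482).
q_1·v_2 = (-0.3482)·(-4) + 0.6963·2 + (-0.5222)·(-3) + 0.3482·(-4) = 2.9593.
u_2 = v_2 − 2.9593·q_1 = (-2.9697, -0.0606, -1.4545, -5.0303).

u_2 = (-2.9697, -0.0606, -1.4545, -5.0303)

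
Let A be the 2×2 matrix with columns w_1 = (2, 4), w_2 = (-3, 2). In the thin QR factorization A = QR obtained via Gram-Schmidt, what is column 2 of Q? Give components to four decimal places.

w_1 = (2, 4); ‖w_1‖ = 4.4721, so e_1 = (0.4472, 0.8944).
e_1·w_2 = 0.4472·(-3) + 0.8944·2 = 0.4472.
u_2 = w_2 − 0.4472·e_1 = (-3.2000, 1.6000).
‖u_2‖ = 3.5777, so e_2 = (-0.8944, 0.4472).

e_2 = (-0.8944, 0.4472)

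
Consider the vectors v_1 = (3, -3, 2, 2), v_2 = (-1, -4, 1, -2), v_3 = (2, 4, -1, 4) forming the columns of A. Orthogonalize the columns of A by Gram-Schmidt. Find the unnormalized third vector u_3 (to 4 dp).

q_1 = v_1/‖v_1‖ = (3, -3, 2, 2)/5.0990 = (0.5883, -0.5883, 0.3922, 0.3922).
r_{12} = q_1·v_2 = 1.3728.
u_2 = v_2 − 1.3728·q_1 = (-1.8077, -3.1923, 0.4615, -2.5385).
‖u_2‖ = 4.4850, so q_2 = (-0.4031, -0.7118, 0.1029, -0.5660).
r_{13} = q_1·v_3 = 0.0000; r_{23} = q_2·v_3 = -6.0200.
u_3 = v_3 + 0.0000·q_1 + 6.0200·q_2 = (-0.4264, -0.2849, -0.3805, 0.5927).

u_3 = (-0.4264, -0.2849, -0.3805, 0.5927)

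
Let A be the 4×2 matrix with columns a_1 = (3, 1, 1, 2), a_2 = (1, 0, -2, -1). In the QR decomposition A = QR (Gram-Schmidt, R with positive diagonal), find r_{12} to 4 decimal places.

r_{12} = -0.2582

a_1 = (3, 1, 1, 2); ‖a_1‖ = 3.8730, so e_1 = (0.7746, 0.2582, 0.2582, 0.5164).
r_{12} = e_1·a_2 = -0.2582.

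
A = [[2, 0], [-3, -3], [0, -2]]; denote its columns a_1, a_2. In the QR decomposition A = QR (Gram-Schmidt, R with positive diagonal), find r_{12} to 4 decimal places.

r_{12} = 2.4962

a_1 = (2, -3, 0); ‖a_1‖ = 3.6056, so q_1 = (0.5547, -0.8321, 0.0000).
r_{12} = q_1·a_2 = 2.4962.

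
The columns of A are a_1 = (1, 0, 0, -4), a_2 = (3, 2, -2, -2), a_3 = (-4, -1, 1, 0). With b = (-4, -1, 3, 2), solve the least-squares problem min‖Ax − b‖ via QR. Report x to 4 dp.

a_1 = (1, 0, 0, -4); ‖a_1‖ = 4.1231, so q_1 = (0.2425, 0.0000, 0.0000, -0.9701).
q_1·a_2 = 0.2425·3 + 0.0000·2 + 0.0000·(-2) + (-0.9701)·(-2) = 2.6679.
u_2 = a_2 − 2.6679·q_1 = (2.3529, 2.0000, -2.0000, 0.5882).
‖u_2‖ = 3.7259, so q_2 = (0.6315, 0.5368, -0.5368, 0.1579).
q_1·a_3 = 0.2425·(-4) + 0.0000·(-1) + 0.0000·1 + (-0.9701)·0 = -0.9701; q_2·a_3 = 0.6315·(-4) + 0.5368·(-1) + (-0.5368)·1 + 0.1579·0 = -3.5996.
u_3 = a_3 + 0.9701·q_1 + 3.5996·q_2 = (-1.4915, 0.9322, -0.9322, -0.3729).
‖u_3‖ = 2.0253, so q_3 = (-0.7365, 0.4603, -0.4603, -0.1841).
Qᵀb = (-2.9104, -4.3574, 0.7365).
Back-substitute: x_3 = 0.7365/2.0253 = 0.3636.
x_2 = (-4.3574 + 3.5996·0.3636)/3.7259 = -0.8182.
x_1 = (-2.9104 − 2.6679·(-0.8182) + 0.9701·0.3636)/4.1231 = -0.0909.

x = (-0.0909, -0.8182, 0.3636)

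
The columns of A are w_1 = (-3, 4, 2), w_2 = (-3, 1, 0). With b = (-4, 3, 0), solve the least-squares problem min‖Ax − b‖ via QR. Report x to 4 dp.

x = (0.3719, 1.0165)

w_1 = (-3, 4, 2); ‖w_1‖ = 5.3852, so e_1 = (-0.5571, 0.7428, 0.3714).
e_1·w_2 = (-0.5571)·(-3) + 0.7428·1 + 0.3714·0 = 2.4140.
u_2 = w_2 − 2.4140·e_1 = (-1.6552, -0.7931, -0.8966).
‖u_2‖ = 2.0426, so e_2 = (-0.8103, -0.3883, -0.4389).
Qᵀb = (4.4567, 2.0764).
Back-substitute: x_2 = 2.0764/2.0426 = 1.0165.
x_1 = (4.4567 − 2.4140·1.0165)/5.3852 = 0.3719.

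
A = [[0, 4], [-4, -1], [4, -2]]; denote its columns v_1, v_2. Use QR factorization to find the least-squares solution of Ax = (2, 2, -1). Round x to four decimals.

x = (-0.3354, 0.3171)

e_1 = v_1/‖v_1‖ = (0, -4, 4)/5.6569 = (0.0000, -0.7071, 0.7071).
r_{12} = e_1·v_2 = -0.7071.
u_2 = v_2 + 0.7071·e_1 = (4.0000, -1.5000, -1.5000).
‖u_2‖ = 4.5277, so e_2 = (0.8835, -0.3313, -0.3313).
Qᵀb = (-2.1213, 1.4356).
Back-substitute: x_2 = 1.4356/4.5277 = 0.3171.
x_1 = (-2.1213 + 0.7071·0.3171)/5.6569 = -0.3354.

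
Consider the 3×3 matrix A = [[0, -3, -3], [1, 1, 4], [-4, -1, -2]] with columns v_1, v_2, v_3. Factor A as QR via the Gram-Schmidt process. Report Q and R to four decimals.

Q = [[0.0000, -0.9718, 0.2357], [0.2425, 0.2287, 0.9428], [-0.9701, 0.0572, 0.2357]], R = [[4.1231, 1.2127, 2.9104], [0.0000, 3.0870, 3.7158], [0.0000, 0.0000, 2.5927]]

v_1 = (0, 1, -4); ‖v_1‖ = 4.1231, so q_1 = (0.0000, 0.2425, -0.9701).
q_1·v_2 = 0.0000·(-3) + 0.2425·1 + (-0.9701)·(-1) = 1.2127.
u_2 = v_2 − 1.2127·q_1 = (-3.0000, 0.7059, 0.1765).
‖u_2‖ = 3.0870, so q_2 = (-0.9718, 0.2287, 0.0572).
q_1·v_3 = 0.0000·(-3) + 0.2425·4 + (-0.9701)·(-2) = 2.9104; q_2·v_3 = (-0.9718)·(-3) + 0.2287·4 + 0.0572·(-2) = 3.7158.
u_3 = v_3 − 2.9104·q_1 − 3.7158·q_2 = (0.6111, 2.4444, 0.6111).
‖u_3‖ = 2.5927, so q_3 = (0.2357, 0.9428, 0.2357).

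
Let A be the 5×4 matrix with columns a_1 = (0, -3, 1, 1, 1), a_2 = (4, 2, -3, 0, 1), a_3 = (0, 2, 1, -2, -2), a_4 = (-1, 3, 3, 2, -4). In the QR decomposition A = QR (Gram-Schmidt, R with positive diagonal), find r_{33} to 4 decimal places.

r_{33} = 2.0648

a_1 = (0, -3, 1, 1, 1); ‖a_1‖ = 3.4641, so q_1 = (0.0000, -0.8660, 0.2887, 0.2887, 0.2887).
q_1·a_2 = 0.0000·4 + (-0.8660)·2 + 0.2887·(-3) + 0.2887·0 + 0.2887·1 = -2.3094.
u_2 = a_2 + 2.3094·q_1 = (4.0000, 0.0000, -2.3333, 0.6667, 1.6667).
‖u_2‖ = 4.9666, so q_2 = (0.8054, 0.0000, -0.4698, 0.1342, 0.3356).
q_1·a_3 = 0.0000·0 + (-0.8660)·2 + 0.2887·1 + 0.2887·(-2) + 0.2887·(-2) = -2.5981; q_2·a_3 = 0.8054·0 + 0.0000·2 + (-0.4698)·1 + 0.1342·(-2) + 0.3356·(-2) = -1.4094.
u_3 = a_3 + 2.5981·q_1 + 1.4094·q_2 = (1.1351, -0.2500, 1.0878, -1.0608, -0.7770).
r_{33} = ‖u_3‖ = 2.0648.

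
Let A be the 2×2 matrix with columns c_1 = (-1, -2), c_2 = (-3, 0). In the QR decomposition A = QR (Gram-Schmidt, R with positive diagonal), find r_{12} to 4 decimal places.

c_1 = (-1, -2); ‖c_1‖ = 2.2361, so e_1 = (-0.4472, -0.8944).
r_{12} = e_1·c_2 = 1.3416.

r_{12} = 1.3416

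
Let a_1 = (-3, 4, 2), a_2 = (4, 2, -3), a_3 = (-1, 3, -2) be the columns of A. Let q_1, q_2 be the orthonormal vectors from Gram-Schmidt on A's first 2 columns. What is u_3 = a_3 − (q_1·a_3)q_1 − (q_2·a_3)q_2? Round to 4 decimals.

q_1 = a_1/‖a_1‖ = (-3, 4, 2)/5.3852 = (-0.5571, 0.7428, 0.3714).
r_{12} = q_1·a_2 = -1.8570.
u_2 = a_2 + 1.8570·q_1 = (2.9655, 3.3793, -2.3103).
‖u_2‖ = 5.0549, so q_2 = (0.5867, 0.6685, -0.4571).
r_{13} = q_1·a_3 = 2.0426; r_{23} = q_2·a_3 = 2.3330.
u_3 = a_3 − 2.0426·q_1 − 2.3330·q_2 = (-1.2308, -0.0769, -1.6923).

u_3 = (-1.2308, -0.0769, -1.6923)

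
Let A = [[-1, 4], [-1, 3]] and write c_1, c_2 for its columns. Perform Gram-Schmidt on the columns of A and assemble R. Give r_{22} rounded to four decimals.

r_{22} = 0.7071

q_1 = c_1/‖c_1‖ = (-1, -1)/1.4142 = (-0.7071, -0.7071).
r_{12} = q_1·c_2 = -4.9497.
u_2 = c_2 + 4.9497·q_1 = (0.5000, -0.5000).
r_{22} = ‖u_2‖ = 0.7071.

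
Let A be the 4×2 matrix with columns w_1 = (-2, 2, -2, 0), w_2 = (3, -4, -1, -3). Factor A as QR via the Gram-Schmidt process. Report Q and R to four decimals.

w_1 = (-2, 2, -2, 0); ‖w_1‖ = 3.4641, so e_1 = (-0.5774, 0.5774, -0.5774, 0.0000).
e_1·w_2 = (-0.5774)·3 + 0.5774·(-4) + (-0.5774)·(-1) + 0.0000·(-3) = -3.4641.
u_2 = w_2 + 3.4641·e_1 = (1.0000, -2.0000, -3.0000, -3.0000).
‖u_2‖ = 4.7958, so e_2 = (0.2085, -0.4170, -0.6255, -0.6255).

Q = [[-0.5774, 0.2085], [0.5774, -0.4170], [-0.5774, -0.6255], [0.0000, -0.6255]], R = [[3.4641, -3.4641], [0.0000, 4.7958]]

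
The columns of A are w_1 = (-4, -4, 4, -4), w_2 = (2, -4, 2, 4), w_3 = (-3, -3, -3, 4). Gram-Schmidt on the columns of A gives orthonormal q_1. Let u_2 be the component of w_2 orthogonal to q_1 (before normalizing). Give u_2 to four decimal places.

q_1 = w_1/‖w_1‖ = (-4, -4, 4, -4)/8.0000 = (-0.5000, -0.5000, 0.5000, -0.5000).
r_{12} = q_1·w_2 = 0.0000.
u_2 = w_2 + 0.0000·q_1 = (2.0000, -4.0000, 2.0000, 4.0000).

u_2 = (2.0000, -4.0000, 2.0000, 4.0000)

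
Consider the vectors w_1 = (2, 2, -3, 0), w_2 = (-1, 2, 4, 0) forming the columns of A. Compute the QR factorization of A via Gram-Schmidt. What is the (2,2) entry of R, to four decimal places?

r_{22} = 3.8881

w_1 = (2, 2, -3, 0); ‖w_1‖ = 4.1231, so q_1 = (0.4851, 0.4851, -0.7276, 0.0000).
q_1·w_2 = 0.4851·(-1) + 0.4851·2 + (-0.7276)·4 + 0.0000·0 = -2.4254.
u_2 = w_2 + 2.4254·q_1 = (0.1765, 3.1765, 2.2353, 0.0000).
r_{22} = ‖u_2‖ = 3.8881.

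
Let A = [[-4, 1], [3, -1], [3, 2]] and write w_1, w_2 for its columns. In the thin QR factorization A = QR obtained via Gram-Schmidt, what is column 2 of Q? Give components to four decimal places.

e_1 = w_1/‖w_1‖ = (-4, 3, 3)/5.8310 = (-0.6860, 0.5145, 0.5145).
r_{12} = e_1·w_2 = -0.1715.
u_2 = w_2 + 0.1715·e_1 = (0.8824, -0.9118, 2.0882).
‖u_2‖ = 2.4435, so e_2 = (0.3611, -0.3731, 0.8546).

e_2 = (0.3611, -0.3731, 0.8546)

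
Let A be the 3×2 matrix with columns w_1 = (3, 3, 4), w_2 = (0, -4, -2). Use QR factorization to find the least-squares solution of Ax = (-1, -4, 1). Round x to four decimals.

x = (0.2143, 0.9143)

w_1 = (3, 3, 4); ‖w_1‖ = 5.8310, so e_1 = (0.5145, 0.5145, 0.6860).
e_1·w_2 = 0.5145·0 + 0.5145·(-4) + 0.6860·(-2) = -3.4300.
u_2 = w_2 + 3.4300·e_1 = (1.7647, -2.2353, 0.3529).
‖u_2‖ = 2.8697, so e_2 = (0.6149, -0.7789, 0.1230).
Qᵀb = (-1.8865, 2.6237).
Back-substitute: x_2 = 2.6237/2.8697 = 0.9143.
x_1 = (-1.8865 + 3.4300·0.9143)/5.8310 = 0.2143.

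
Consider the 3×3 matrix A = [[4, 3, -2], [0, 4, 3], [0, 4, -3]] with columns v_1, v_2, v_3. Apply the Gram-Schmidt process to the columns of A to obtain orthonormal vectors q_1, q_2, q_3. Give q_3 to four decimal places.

v_1 = (4, 0, 0); ‖v_1‖ = 4.0000, so q_1 = (1.0000, 0.0000, 0.0000).
q_1·v_2 = 1.0000·3 + 0.0000·4 + 0.0000·4 = 3.0000.
u_2 = v_2 − 3.0000·q_1 = (0.0000, 4.0000, 4.0000).
‖u_2‖ = 5.6569, so q_2 = (0.0000, 0.7071, 0.7071).
q_1·v_3 = 1.0000·(-2) + 0.0000·3 + 0.0000·(-3) = -2.0000; q_2·v_3 = 0.0000·(-2) + 0.7071·3 + 0.7071·(-3) = 0.0000.
u_3 = v_3 + 2.0000·q_1 + 0.0000·q_2 = (0.0000, 3.0000, -3.0000).
‖u_3‖ = 4.2426, so q_3 = (0.0000, 0.7071, -0.7071).

q_3 = (0.0000, 0.7071, -0.7071)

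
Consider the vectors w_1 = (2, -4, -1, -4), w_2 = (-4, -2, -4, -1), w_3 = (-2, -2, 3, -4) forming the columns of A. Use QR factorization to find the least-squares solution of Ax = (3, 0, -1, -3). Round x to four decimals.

q_1 = w_1/‖w_1‖ = (2, -4, -1, -4)/6.0828 = (0.3288, -0.6576, -0.1644, -0.6576).
r_{12} = q_1·w_2 = 1.3152.
u_2 = w_2 − 1.3152·q_1 = (-4.4324, -1.1351, -3.7838, -0.1351).
‖u_2‖ = 5.9389, so q_2 = (-0.7463, -0.1911, -0.6371, -0.0228).
r_{13} = q_1·w_3 = 2.7948; r_{23} = q_2·w_3 = 0.0546.
u_3 = w_3 − 2.7948·q_1 − 0.0546·q_2 = (-2.8782, -0.1517, 3.4943, -2.1609).
‖u_3‖ = 5.0186, so q_3 = (-0.5735, -0.0302, 0.6963, -0.4306).
Qᵀb = (3.1236, -1.5336, -1.1250).
Back-substitute: x_3 = -1.1250/5.0186 = -0.2242.
x_2 = (-1.5336 − 0.0546·(-0.2242))/5.9389 = -0.2562.
x_1 = (3.1236 − 1.3152·(-0.2562) − 2.7948·(-0.2242))/6.0828 = 0.6719.

x = (0.6719, -0.2562, -0.2242)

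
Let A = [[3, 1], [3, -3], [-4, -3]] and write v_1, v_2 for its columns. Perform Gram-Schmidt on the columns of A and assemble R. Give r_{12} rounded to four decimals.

v_1 = (3, 3, -4); ‖v_1‖ = 5.8310, so e_1 = (0.5145, 0.5145, -0.6860).
r_{12} = e_1·v_2 = 1.0290.

r_{12} = 1.0290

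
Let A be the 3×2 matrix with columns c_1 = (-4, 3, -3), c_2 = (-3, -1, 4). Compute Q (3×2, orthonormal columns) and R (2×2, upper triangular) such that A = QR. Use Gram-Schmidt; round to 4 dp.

c_1 = (-4, 3, -3); ‖c_1‖ = 5.8310, so q_1 = (-0.6860, 0.5145, -0.5145).
q_1·c_2 = (-0.6860)·(-3) + 0.5145·(-1) + (-0.5145)·4 = -0.5145.
u_2 = c_2 + 0.5145·q_1 = (-3.3529, -0.7353, 3.7353).
‖u_2‖ = 5.0730, so q_2 = (-0.6609, -0.1449, 0.7363).

Q = [[-0.6860, -0.6609], [0.5145, -0.1449], [-0.5145, 0.7363]], R = [[5.8310, -0.5145], [0.0000, 5.0730]]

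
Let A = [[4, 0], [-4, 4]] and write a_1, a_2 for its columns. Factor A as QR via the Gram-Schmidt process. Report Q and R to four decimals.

Q = [[0.7071, 0.7071], [-0.7071, 0.7071]], R = [[5.6569, -2.8284], [0.0000, 2.8284]]

a_1 = (4, -4); ‖a_1‖ = 5.6569, so q_1 = (0.7071, -0.7071).
q_1·a_2 = 0.7071·0 + (-0.7071)·4 = -2.8284.
u_2 = a_2 + 2.8284·q_1 = (2.0000, 2.0000).
‖u_2‖ = 2.8284, so q_2 = (0.7071, 0.7071).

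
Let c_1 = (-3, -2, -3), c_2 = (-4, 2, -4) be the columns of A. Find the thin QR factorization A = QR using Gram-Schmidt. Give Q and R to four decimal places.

Q = [[-0.6396, -0.3015], [-0.4264, 0.9045], [-0.6396, -0.3015]], R = [[4.6904, 4.2640], [0.0000, 4.2212]]

e_1 = c_1/‖c_1‖ = (-3, -2, -3)/4.6904 = (-0.6396, -0.4264, -0.6396).
r_{12} = e_1·c_2 = 4.2640.
u_2 = c_2 − 4.2640·e_1 = (-1.2727, 3.8182, -1.2727).
‖u_2‖ = 4.2212, so e_2 = (-0.3015, 0.9045, -0.3015).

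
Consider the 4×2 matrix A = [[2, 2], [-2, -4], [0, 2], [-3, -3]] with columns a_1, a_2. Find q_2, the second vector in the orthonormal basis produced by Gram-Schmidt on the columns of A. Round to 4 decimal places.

q_1 = a_1/‖a_1‖ = (2, -2, 0, -3)/4.1231 = (0.4851, -0.4851, 0.0000, -0.7276).
r_{12} = q_1·a_2 = 5.0932.
u_2 = a_2 − 5.0932·q_1 = (-0.4706, -1.5294, 2.0000, 0.7059).
‖u_2‖ = 2.6568, so q_2 = (-0.1771, -0.5756, 0.7528, 0.2657).

q_2 = (-0.1771, -0.5756, 0.7528, 0.2657)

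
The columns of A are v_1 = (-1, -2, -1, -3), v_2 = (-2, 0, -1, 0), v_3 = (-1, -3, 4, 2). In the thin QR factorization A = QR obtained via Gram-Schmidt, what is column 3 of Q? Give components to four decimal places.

e_1 = v_1/‖v_1‖ = (-1, -2, -1, -3)/3.8730 = (-0.2582, -0.5164, -0.2582, -0.7746).
r_{12} = e_1·v_2 = 0.7746.
u_2 = v_2 − 0.7746·e_1 = (-1.8000, 0.4000, -0.8000, 0.6000).
‖u_2‖ = 2.0976, so e_2 = (-0.8581, 0.1907, -0.3814, 0.2860).
r_{13} = e_1·v_3 = -0.7746; r_{23} = e_2·v_3 = -0.6674.
u_3 = v_3 + 0.7746·e_1 + 0.6674·e_2 = (-1.7727, -3.2727, 3.5455, 1.5909).
‖u_3‖ = 5.3809, so e_3 = (-0.3294, -0.6082, 0.6589, 0.2957).

e_3 = (-0.3294, -0.6082, 0.6589, 0.2957)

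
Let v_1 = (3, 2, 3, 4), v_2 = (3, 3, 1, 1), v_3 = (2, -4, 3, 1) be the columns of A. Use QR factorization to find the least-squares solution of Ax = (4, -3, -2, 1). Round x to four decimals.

x = (-0.6203, 0.8608, 0.7848)

v_1 = (3, 2, 3, 4); ‖v_1‖ = 6.1644, so e_1 = (0.4867, 0.3244, 0.4867, 0.6489).
e_1·v_2 = 0.4867·3 + 0.3244·3 + 0.4867·1 + 0.6489·1 = 3.5689.
u_2 = v_2 − 3.5689·e_1 = (1.2632, 1.8421, -0.7368, -1.3158).
‖u_2‖ = 2.6950, so e_2 = (0.4687, 0.6835, -0.2734, -0.4882).
e_1·v_3 = 0.4867·2 + 0.3244·(-4) + 0.4867·3 + 0.6489·1 = 1.7844; e_2·v_3 = 0.4687·2 + 0.6835·(-4) + (-0.2734)·3 + (-0.4882)·1 = -3.1051.
u_3 = v_3 − 1.7844·e_1 + 3.1051·e_2 = (2.5870, -2.4565, 1.2826, -1.6739).
‖u_3‖ = 4.1441, so e_3 = (0.6242, -0.5928, 0.3095, -0.4039).
Qᵀb = (0.6489, -0.1172, 3.2524).
Back-substitute: x_3 = 3.2524/4.1441 = 0.7848.
x_2 = (-0.1172 + 3.1051·0.7848)/2.6950 = 0.8608.
x_1 = (0.6489 − 3.5689·0.8608 − 1.7844·0.7848)/6.1644 = -0.6203.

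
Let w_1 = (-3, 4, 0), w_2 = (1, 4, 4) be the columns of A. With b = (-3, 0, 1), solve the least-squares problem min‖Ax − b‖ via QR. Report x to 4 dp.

w_1 = (-3, 4, 0); ‖w_1‖ = 5.0000, so e_1 = (-0.6000, 0.8000, 0.0000).
e_1·w_2 = (-0.6000)·1 + 0.8000·4 + 0.0000·4 = 2.6000.
u_2 = w_2 − 2.6000·e_1 = (2.5600, 1.9200, 4.0000).
‖u_2‖ = 5.1225, so e_2 = (0.4998, 0.3748, 0.7809).
Qᵀb = (1.8000, -0.7184).
Back-substitute: x_2 = -0.7184/5.1225 = -0.1402.
x_1 = (1.8000 − 2.6000·(-0.1402))/5.0000 = 0.4329.

x = (0.4329, -0.1402)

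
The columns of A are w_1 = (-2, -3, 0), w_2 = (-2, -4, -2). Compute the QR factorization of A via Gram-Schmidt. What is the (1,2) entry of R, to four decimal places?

r_{12} = 4.4376

w_1 = (-2, -3, 0); ‖w_1‖ = 3.6056, so e_1 = (-0.5547, -0.8321, 0.0000).
r_{12} = e_1·w_2 = 4.4376.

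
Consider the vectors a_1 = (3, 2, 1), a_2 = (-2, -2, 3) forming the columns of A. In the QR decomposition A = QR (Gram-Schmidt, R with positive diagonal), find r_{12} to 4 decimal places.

r_{12} = -1.8708

a_1 = (3, 2, 1); ‖a_1‖ = 3.7417, so e_1 = (0.8018, 0.5345, 0.2673).
r_{12} = e_1·a_2 = -1.8708.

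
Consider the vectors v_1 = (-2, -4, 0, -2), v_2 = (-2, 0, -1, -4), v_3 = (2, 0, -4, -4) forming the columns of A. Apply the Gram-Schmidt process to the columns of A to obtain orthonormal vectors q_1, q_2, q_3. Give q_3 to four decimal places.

q_1 = v_1/‖v_1‖ = (-2, -4, 0, -2)/4.8990 = (-0.4082, -0.8165, 0.0000, -0.4082).
r_{12} = q_1·v_2 = 2.4495.
u_2 = v_2 − 2.4495·q_1 = (-1.0000, 2.0000, -1.0000, -3.0000).
‖u_2‖ = 3.8730, so q_2 = (-0.2582, 0.5164, -0.2582, -0.7746).
r_{13} = q_1·v_3 = 0.8165; r_{23} = q_2·v_3 = 3.6148.
u_3 = v_3 − 0.8165·q_1 − 3.6148·q_2 = (3.2667, -1.2000, -3.0667, -0.8667).
‖u_3‖ = 4.7188, so q_3 = (0.6923, -0.2543, -0.6499, -0.1837).

q_3 = (0.6923, -0.2543, -0.6499, -0.1837)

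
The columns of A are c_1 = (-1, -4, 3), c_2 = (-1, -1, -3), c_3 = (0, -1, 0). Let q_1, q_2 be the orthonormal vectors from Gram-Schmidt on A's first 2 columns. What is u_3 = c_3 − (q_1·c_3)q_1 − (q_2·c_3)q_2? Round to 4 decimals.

c_1 = (-1, -4, 3); ‖c_1‖ = 5.0990, so q_1 = (-0.1961, -0.7845, 0.5883).
q_1·c_2 = (-0.1961)·(-1) + (-0.7845)·(-1) + 0.5883·(-3) = -0.7845.
u_2 = c_2 + 0.7845·q_1 = (-1.1538, -1.6154, -2.5385).
‖u_2‖ = 3.2225, so q_2 = (-0.3581, -0.5013, -0.7877).
q_1·c_3 = (-0.1961)·0 + (-0.7845)·(-1) + 0.5883·0 = 0.7845; q_2·c_3 = (-0.3581)·0 + (-0.5013)·(-1) + (-0.7877)·0 = 0.5013.
u_3 = c_3 − 0.7845·q_1 − 0.5013·q_2 = (0.3333, -0.1333, -0.0667).

u_3 = (0.3333, -0.1333, -0.0667)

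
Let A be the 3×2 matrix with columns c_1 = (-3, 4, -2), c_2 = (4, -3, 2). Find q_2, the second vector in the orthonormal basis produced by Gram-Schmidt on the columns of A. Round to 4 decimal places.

q_1 = c_1/‖c_1‖ = (-3, 4, -2)/5.3852 = (-0.5571, 0.7428, -0.3714).
r_{12} = q_1·c_2 = -5.1995.
u_2 = c_2 + 5.1995·q_1 = (1.1034, 0.8621, 0.0690).
‖u_2‖ = 1.4020, so q_2 = (0.7871, 0.6149, 0.0492).

q_2 = (0.7871, 0.6149, 0.0492)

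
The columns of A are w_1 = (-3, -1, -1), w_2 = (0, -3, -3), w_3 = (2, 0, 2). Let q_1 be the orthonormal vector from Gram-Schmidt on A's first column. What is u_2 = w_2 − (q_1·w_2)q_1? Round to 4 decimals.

u_2 = (1.6364, -2.4545, -2.4545)

w_1 = (-3, -1, -1); ‖w_1‖ = 3.3166, so q_1 = (-0.9045, -0.3015, -0.3015).
q_1·w_2 = (-0.9045)·0 + (-0.3015)·(-3) + (-0.3015)·(-3) = 1.8091.
u_2 = w_2 − 1.8091·q_1 = (1.6364, -2.4545, -2.4545).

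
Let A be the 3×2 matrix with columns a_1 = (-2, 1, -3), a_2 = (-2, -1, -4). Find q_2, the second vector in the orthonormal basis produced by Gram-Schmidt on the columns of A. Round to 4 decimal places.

a_1 = (-2, 1, -3); ‖a_1‖ = 3.7417, so q_1 = (-0.5345, 0.2673, -0.8018).
q_1·a_2 = (-0.5345)·(-2) + 0.2673·(-1) + (-0.8018)·(-4) = 4.0089.
u_2 = a_2 − 4.0089·q_1 = (0.1429, -2.0714, -0.7857).
‖u_2‖ = 2.2200, so q_2 = (0.0643, -0.9331, -0.3539).

q_2 = (0.0643, -0.9331, -0.3539)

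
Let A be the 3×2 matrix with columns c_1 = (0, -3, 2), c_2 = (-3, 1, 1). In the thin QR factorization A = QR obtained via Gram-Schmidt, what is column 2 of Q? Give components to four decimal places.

q_2 = (-0.9077, 0.2327, 0.3491)

c_1 = (0, -3, 2); ‖c_1‖ = 3.6056, so q_1 = (0.0000, -0.8321, 0.5547).
q_1·c_2 = 0.0000·(-3) + (-0.8321)·1 + 0.5547·1 = -0.2774.
u_2 = c_2 + 0.2774·q_1 = (-3.0000, 0.7692, 1.1538).
‖u_2‖ = 3.3050, so q_2 = (-0.9077, 0.2327, 0.3491).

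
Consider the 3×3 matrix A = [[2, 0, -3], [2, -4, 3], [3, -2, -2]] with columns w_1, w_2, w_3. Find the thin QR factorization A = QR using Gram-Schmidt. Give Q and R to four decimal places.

q_1 = w_1/‖w_1‖ = (2, 2, 3)/4.1231 = (0.4851, 0.4851, 0.7276).
r_{12} = q_1·w_2 = -3.3955.
u_2 = w_2 + 3.3955·q_1 = (1.6471, -2.3529, 0.4706).
‖u_2‖ = 2.9104, so q_2 = (0.5659, -0.8085, 0.1617).
r_{13} = q_1·w_3 = -1.4552; r_{23} = q_2·w_3 = -4.4465.
u_3 = w_3 + 1.4552·q_1 + 4.4465·q_2 = (0.2222, 0.1111, -0.2222).
‖u_3‖ = 0.3333, so q_3 = (0.6667, 0.3333, -0.6667).

Q = [[0.4851, 0.5659, 0.6667], [0.4851, -0.8085, 0.3333], [0.7276, 0.1617, -0.6667]], R = [[4.1231, -3.3955, -1.4552], [0.0000, 2.9104, -4.4465], [0.0000, 0.0000, 0.3333]]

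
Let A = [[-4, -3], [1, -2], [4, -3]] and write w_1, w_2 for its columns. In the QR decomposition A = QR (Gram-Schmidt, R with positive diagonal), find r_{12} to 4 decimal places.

w_1 = (-4, 1, 4); ‖w_1‖ = 5.7446, so q_1 = (-0.6963, 0.1741, 0.6963).
r_{12} = q_1·w_2 = -0.3482.

r_{12} = -0.3482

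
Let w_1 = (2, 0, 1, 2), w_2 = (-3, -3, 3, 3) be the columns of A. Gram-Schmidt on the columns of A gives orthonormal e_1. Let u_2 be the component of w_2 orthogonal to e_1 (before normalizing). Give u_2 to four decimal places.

u_2 = (-3.6667, -3.0000, 2.6667, 2.3333)

e_1 = w_1/‖w_1‖ = (2, 0, 1, 2)/3.0000 = (0.6667, 0.0000, 0.3333, 0.6667).
r_{12} = e_1·w_2 = 1.0000.
u_2 = w_2 − 1.0000·e_1 = (-3.6667, -3.0000, 2.6667, 2.3333).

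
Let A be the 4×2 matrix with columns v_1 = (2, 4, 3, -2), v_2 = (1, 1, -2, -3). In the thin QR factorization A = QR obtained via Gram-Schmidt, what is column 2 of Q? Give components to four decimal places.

e_2 = (0.1706, 0.0731, -0.6825, -0.7069)

e_1 = v_1/‖v_1‖ = (2, 4, 3, -2)/5.7446 = (0.3482, 0.6963, 0.5222, -0.3482).
r_{12} = e_1·v_2 = 1.0445.
u_2 = v_2 − 1.0445·e_1 = (0.6364, 0.2727, -2.5455, -2.6364).
‖u_2‖ = 3.7295, so e_2 = (0.1706, 0.0731, -0.6825, -0.7069).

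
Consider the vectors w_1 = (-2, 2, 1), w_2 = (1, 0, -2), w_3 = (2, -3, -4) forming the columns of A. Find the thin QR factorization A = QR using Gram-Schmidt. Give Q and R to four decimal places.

w_1 = (-2, 2, 1); ‖w_1‖ = 3.0000, so e_1 = (-0.6667, 0.6667, 0.3333).
e_1·w_2 = (-0.6667)·1 + 0.6667·0 + 0.3333·(-2) = -1.3333.
u_2 = w_2 + 1.3333·e_1 = (0.1111, 0.8889, -1.5556).
‖u_2‖ = 1.7951, so e_2 = (0.0619, 0.4952, -0.8666).
e_1·w_3 = (-0.6667)·2 + 0.6667·(-3) + 0.3333·(-4) = -4.6667; e_2·w_3 = 0.0619·2 + 0.4952·(-3) + (-0.8666)·(-4) = 2.1045.
u_3 = w_3 + 4.6667·e_1 − 2.1045·e_2 = (-1.2414, -0.9310, -0.6207).
‖u_3‖ = 1.6713, so e_3 = (-0.7428, -0.5571, -0.3714).

Q = [[-0.6667, 0.0619, -0.7428], [0.6667, 0.4952, -0.5571], [0.3333, -0.8666, -0.3714]], R = [[3.0000, -1.3333, -4.6667], [0.0000, 1.7951, 2.1045], [0.0000, 0.0000, 1.6713]]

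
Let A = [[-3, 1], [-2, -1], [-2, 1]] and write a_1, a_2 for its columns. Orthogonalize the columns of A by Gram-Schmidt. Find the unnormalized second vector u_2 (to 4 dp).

e_1 = a_1/‖a_1‖ = (-3, -2, -2)/4.1231 = (-0.7276, -0.4851, -0.4851).
r_{12} = e_1·a_2 = -0.7276.
u_2 = a_2 + 0.7276·e_1 = (0.4706, -1.3529, 0.6471).

u_2 = (0.4706, -1.3529, 0.6471)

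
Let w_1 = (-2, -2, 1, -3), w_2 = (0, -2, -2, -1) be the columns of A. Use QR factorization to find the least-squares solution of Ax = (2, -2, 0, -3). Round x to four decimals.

x = (0.3358, 0.5912)

w_1 = (-2, -2, 1, -3); ‖w_1‖ = 4.2426, so q_1 = (-0.4714, -0.4714, 0.2357, -0.7071).
q_1·w_2 = (-0.4714)·0 + (-0.4714)·(-2) + 0.2357·(-2) + (-0.7071)·(-1) = 1.1785.
u_2 = w_2 − 1.1785·q_1 = (0.5556, -1.4444, -2.2778, -0.1667).
‖u_2‖ = 2.7588, so q_2 = (0.2014, -0.5236, -0.8256, -0.0604).
Qᵀb = (2.1213, 1.6311).
Back-substitute: x_2 = 1.6311/2.7588 = 0.5912.
x_1 = (2.1213 − 1.1785·0.5912)/4.2426 = 0.3358.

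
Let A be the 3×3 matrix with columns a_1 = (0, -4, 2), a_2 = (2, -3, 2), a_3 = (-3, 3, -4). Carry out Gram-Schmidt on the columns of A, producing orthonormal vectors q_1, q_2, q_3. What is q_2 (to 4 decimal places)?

q_2 = (0.9759, 0.0976, 0.1952)

q_1 = a_1/‖a_1‖ = (0, -4, 2)/4.4721 = (0.0000, -0.8944, 0.4472).
r_{12} = q_1·a_2 = 3.5777.
u_2 = a_2 − 3.5777·q_1 = (2.0000, 0.2000, 0.4000).
‖u_2‖ = 2.0494, so q_2 = (0.9759, 0.0976, 0.1952).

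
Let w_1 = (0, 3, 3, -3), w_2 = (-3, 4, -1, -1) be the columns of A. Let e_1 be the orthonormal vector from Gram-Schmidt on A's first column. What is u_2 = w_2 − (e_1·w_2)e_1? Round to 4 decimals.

w_1 = (0, 3, 3, -3); ‖w_1‖ = 5.1962, so e_1 = (0.0000, 0.5774, 0.5774, -0.5774).
e_1·w_2 = 0.0000·(-3) + 0.5774·4 + 0.5774·(-1) + (-0.5774)·(-1) = 2.3094.
u_2 = w_2 − 2.3094·e_1 = (-3.0000, 2.6667, -2.3333, 0.3333).

u_2 = (-3.0000, 2.6667, -2.3333, 0.3333)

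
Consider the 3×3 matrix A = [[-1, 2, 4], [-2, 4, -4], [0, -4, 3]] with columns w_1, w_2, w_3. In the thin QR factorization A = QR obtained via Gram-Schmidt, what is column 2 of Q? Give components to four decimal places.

q_2 = (0.0000, 0.0000, -1.0000)

w_1 = (-1, -2, 0); ‖w_1‖ = 2.2361, so q_1 = (-0.4472, -0.8944, 0.0000).
q_1·w_2 = (-0.4472)·2 + (-0.8944)·4 + 0.0000·(-4) = -4.4721.
u_2 = w_2 + 4.4721·q_1 = (0.0000, 0.0000, -4.0000).
‖u_2‖ = 4.0000, so q_2 = (0.0000, 0.0000, -1.0000).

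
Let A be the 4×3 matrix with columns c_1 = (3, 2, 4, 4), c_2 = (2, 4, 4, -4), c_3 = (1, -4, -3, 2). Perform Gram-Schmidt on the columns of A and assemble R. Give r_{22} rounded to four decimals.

r_{22} = 6.9025

e_1 = c_1/‖c_1‖ = (3, 2, 4, 4)/6.7082 = (0.4472, 0.2981, 0.5963, 0.5963).
r_{12} = e_1·c_2 = 2.0870.
u_2 = c_2 − 2.0870·e_1 = (1.0667, 3.3778, 2.7556, -5.2444).
r_{22} = ‖u_2‖ = 6.9025.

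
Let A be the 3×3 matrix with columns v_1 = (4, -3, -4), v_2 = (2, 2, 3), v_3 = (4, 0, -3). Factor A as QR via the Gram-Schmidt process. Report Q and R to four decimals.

Q = [[0.6247, 0.7798, 0.0409], [-0.4685, 0.3324, 0.8185], [-0.6247, 0.5305, -0.5730]], R = [[6.4031, -1.5617, 4.3729], [0.0000, 3.8159, 1.5276], [0.0000, 0.0000, 1.8827]]

e_1 = v_1/‖v_1‖ = (4, -3, -4)/6.4031 = (0.6247, -0.4685, -0.6247).
r_{12} = e_1·v_2 = -1.5617.
u_2 = v_2 + 1.5617·e_1 = (2.9756, 1.2683, 2.0244).
‖u_2‖ = 3.8159, so e_2 = (0.7798, 0.3324, 0.5305).
r_{13} = e_1·v_3 = 4.3729; r_{23} = e_2·v_3 = 1.5276.
u_3 = v_3 − 4.3729·e_1 − 1.5276·e_2 = (0.0771, 1.5410, -1.0787).
‖u_3‖ = 1.8827, so e_3 = (0.0409, 0.8185, -0.5730).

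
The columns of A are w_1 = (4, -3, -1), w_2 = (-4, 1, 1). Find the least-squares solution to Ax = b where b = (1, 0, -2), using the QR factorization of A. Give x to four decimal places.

w_1 = (4, -3, -1); ‖w_1‖ = 5.0990, so q_1 = (0.7845, -0.5883, -0.1961).
q_1·w_2 = 0.7845·(-4) + (-0.5883)·1 + (-0.1961)·1 = -3.9223.
u_2 = w_2 + 3.9223·q_1 = (-0.9231, -1.3077, 0.2308).
‖u_2‖ = 1.6172, so q_2 = (-0.5708, -0.8086, 0.1427).
Qᵀb = (1.1767, -0.8562).
Back-substitute: x_2 = -0.8562/1.6172 = -0.5294.
x_1 = (1.1767 + 3.9223·(-0.5294))/5.0990 = -0.1765.

x = (-0.1765, -0.5294)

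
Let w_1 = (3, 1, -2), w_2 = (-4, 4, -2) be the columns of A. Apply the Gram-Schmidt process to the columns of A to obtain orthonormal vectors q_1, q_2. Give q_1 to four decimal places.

q_1 = (0.8018, 0.2673, -0.5345)

w_1 = (3, 1, -2); ‖w_1‖ = 3.7417, so q_1 = (0.8018, 0.2673, -0.5345).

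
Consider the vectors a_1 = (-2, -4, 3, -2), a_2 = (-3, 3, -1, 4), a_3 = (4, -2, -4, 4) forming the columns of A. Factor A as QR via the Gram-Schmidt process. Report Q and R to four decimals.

q_1 = a_1/‖a_1‖ = (-2, -4, 3, -2)/5.7446 = (-0.3482, -0.6963, 0.5222, -0.3482).
r_{12} = q_1·a_2 = -2.9593.
u_2 = a_2 + 2.9593·q_1 = (-4.0303, 0.9394, 0.5455, 2.9697).
‖u_2‖ = 5.1227, so q_2 = (-0.7867, 0.1834, 0.1065, 0.5797).
r_{13} = q_1·a_3 = -3.4816; r_{23} = q_2·a_3 = -1.6208.
u_3 = a_3 + 3.4816·q_1 + 1.6208·q_2 = (1.5127, -4.1270, -2.0092, 3.7275).
‖u_3‖ = 6.1034, so q_3 = (0.2478, -0.6762, -0.3292, 0.6107).

Q = [[-0.3482, -0.7867, 0.2478], [-0.6963, 0.1834, -0.6762], [0.5222, 0.1065, -0.3292], [-0.3482, 0.5797, 0.6107]], R = [[5.7446, -2.9593, -3.4816], [0.0000, 5.1227, -1.6208], [0.0000, 0.0000, 6.1034]]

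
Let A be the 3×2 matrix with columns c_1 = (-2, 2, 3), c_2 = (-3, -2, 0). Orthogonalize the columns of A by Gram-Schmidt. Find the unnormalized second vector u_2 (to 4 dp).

u_2 = (-2.7647, -2.2353, -0.3529)

c_1 = (-2, 2, 3); ‖c_1‖ = 4.1231, so q_1 = (-0.4851, 0.4851, 0.7276).
q_1·c_2 = (-0.4851)·(-3) + 0.4851·(-2) + 0.7276·0 = 0.4851.
u_2 = c_2 − 0.4851·q_1 = (-2.7647, -2.2353, -0.3529).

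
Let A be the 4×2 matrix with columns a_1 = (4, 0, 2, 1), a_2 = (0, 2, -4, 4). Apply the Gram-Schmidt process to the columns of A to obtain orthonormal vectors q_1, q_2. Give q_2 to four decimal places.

a_1 = (4, 0, 2, 1); ‖a_1‖ = 4.5826, so q_1 = (0.8729, 0.0000, 0.4364, 0.2182).
q_1·a_2 = 0.8729·0 + 0.0000·2 + 0.4364·(-4) + 0.2182·4 = -0.8729.
u_2 = a_2 + 0.8729·q_1 = (0.7619, 2.0000, -3.6190, 4.1905).
‖u_2‖ = 5.9362, so q_2 = (0.1283, 0.3369, -0.6097, 0.7059).

q_2 = (0.1283, 0.3369, -0.6097, 0.7059)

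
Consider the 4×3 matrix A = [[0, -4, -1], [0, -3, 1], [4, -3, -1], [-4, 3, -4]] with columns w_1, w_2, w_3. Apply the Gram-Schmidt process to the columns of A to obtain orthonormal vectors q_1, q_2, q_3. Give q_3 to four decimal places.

w_1 = (0, 0, 4, -4); ‖w_1‖ = 5.6569, so q_1 = (0.0000, 0.0000, 0.7071, -0.7071).
q_1·w_2 = 0.0000·(-4) + 0.0000·(-3) + 0.7071·(-3) + (-0.7071)·3 = -4.2426.
u_2 = w_2 + 4.2426·q_1 = (-4.0000, -3.0000, 0.0000, 0.0000).
‖u_2‖ = 5.0000, so q_2 = (-0.8000, -0.6000, 0.0000, 0.0000).
q_1·w_3 = 0.0000·(-1) + 0.0000·1 + 0.7071·(-1) + (-0.7071)·(-4) = 2.1213; q_2·w_3 = (-0.8000)·(-1) + (-0.6000)·1 + (0.0000)·(-1) + 0.0000·(-4) = 0.2000.
u_3 = w_3 − 2.1213·q_1 − 0.2000·q_2 = (-0.8400, 1.1200, -2.5000, -2.5000).
‖u_3‖ = 3.8026, so q_3 = (-0.2209, 0.2945, -0.6574, -0.6574).

q_3 = (-0.2209, 0.2945, -0.6574, -0.6574)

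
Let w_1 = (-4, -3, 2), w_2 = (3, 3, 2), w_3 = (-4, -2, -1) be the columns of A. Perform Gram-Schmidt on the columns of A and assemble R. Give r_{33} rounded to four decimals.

w_1 = (-4, -3, 2); ‖w_1‖ = 5.3852, so e_1 = (-0.7428, -0.5571, 0.3714).
e_1·w_2 = (-0.7428)·3 + (-0.5571)·3 + 0.3714·2 = -3.1568.
u_2 = w_2 + 3.1568·e_1 = (0.6552, 1.2414, 3.1724).
‖u_2‖ = 3.4691, so e_2 = (0.1889, 0.3578, 0.9145).
e_1·w_3 = (-0.7428)·(-4) + (-0.5571)·(-2) + 0.3714·(-1) = 3.7139; e_2·w_3 = 0.1889·(-4) + 0.3578·(-2) + 0.9145·(-1) = -2.3856.
u_3 = w_3 − 3.7139·e_1 + 2.3856·e_2 = (-0.7908, 0.9226, -0.1977).
r_{33} = ‖u_3‖ = 1.2312.

r_{33} = 1.2312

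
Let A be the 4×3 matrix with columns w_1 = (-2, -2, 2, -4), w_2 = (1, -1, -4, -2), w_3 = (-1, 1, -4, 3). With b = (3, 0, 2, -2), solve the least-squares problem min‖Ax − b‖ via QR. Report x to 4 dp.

x = (-0.6854, 0.4126, -1.2596)

e_1 = w_1/‖w_1‖ = (-2, -2, 2, -4)/5.2915 = (-0.3780, -0.3780, 0.3780, -0.7559).
r_{12} = e_1·w_2 = 0.0000.
u_2 = w_2 + 0.0000·e_1 = (1.0000, -1.0000, -4.0000, -2.0000).
‖u_2‖ = 4.6904, so e_2 = (0.2132, -0.2132, -0.8528, -0.4264).
r_{13} = e_1·w_3 = -3.7796; r_{23} = e_2·w_3 = 1.7056.
u_3 = w_3 + 3.7796·e_1 − 1.7056·e_2 = (-2.7922, -0.0649, -1.1169, 0.8701).
‖u_3‖ = 3.1313, so e_3 = (-0.8917, -0.0207, -0.3567, 0.2779).
Qᵀb = (1.1339, -0.2132, -3.9442).
Back-substitute: x_3 = -3.9442/3.1313 = -1.2596.
x_2 = (-0.2132 − 1.7056·(-1.2596))/4.6904 = 0.4126.
x_1 = (1.1339 + 0.0000·0.4126 + 3.7796·(-1.2596))/5.2915 = -0.6854.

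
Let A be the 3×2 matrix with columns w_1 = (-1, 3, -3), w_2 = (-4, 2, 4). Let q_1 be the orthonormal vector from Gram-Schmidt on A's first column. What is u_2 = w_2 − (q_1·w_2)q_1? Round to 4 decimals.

q_1 = w_1/‖w_1‖ = (-1, 3, -3)/4.3589 = (-0.2294, 0.6882, -0.6882).
r_{12} = q_1·w_2 = -0.4588.
u_2 = w_2 + 0.4588·q_1 = (-4.1053, 2.3158, 3.6842).

u_2 = (-4.1053, 2.3158, 3.6842)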